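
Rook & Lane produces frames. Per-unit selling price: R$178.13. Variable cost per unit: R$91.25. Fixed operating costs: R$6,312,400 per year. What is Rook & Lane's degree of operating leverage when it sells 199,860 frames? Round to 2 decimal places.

1.57

Contribution at this volume is 199,860 × R$86.88 = R$17,363,836.80.
Operating income = contribution − fixed costs = R$17,363,836.80 − R$6,312,400 = R$11,051,436.80.
So DOL = total CM / EBIT = R$17,363,836.80 / R$11,051,436.80 = 1.5712.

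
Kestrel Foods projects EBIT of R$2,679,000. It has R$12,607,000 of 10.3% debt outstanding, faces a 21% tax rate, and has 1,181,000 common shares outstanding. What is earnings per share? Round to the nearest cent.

R$0.92

Pre-tax income = R$2,679,000 − R$1,298,521.00 = R$1,380,479.00.
Net income = R$1,380,479.00 × (1 − 0.21) = R$1,090,578.41.
Per share: R$1,090,578.41 / 1,181,000 shares = R$0.92.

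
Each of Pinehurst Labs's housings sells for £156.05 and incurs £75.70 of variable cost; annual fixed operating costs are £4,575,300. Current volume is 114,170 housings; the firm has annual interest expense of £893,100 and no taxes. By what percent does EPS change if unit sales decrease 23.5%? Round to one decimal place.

At 114,170 units, contribution = 114,170 × £80.35 = £9,173,559.50.
Operating income = contribution − fixed costs = £9,173,559.50 − £4,575,300 = £4,598,259.50.
Interest = £893,100.00, so EBIT − I = £3,705,159.50.
DCL = total CM / (EBIT − I) = £9,173,559.50 / £3,705,159.50 = 2.4759.
EPS therefore changes by 2.4759 × (-23.5%) = -58.2%.

-58.2%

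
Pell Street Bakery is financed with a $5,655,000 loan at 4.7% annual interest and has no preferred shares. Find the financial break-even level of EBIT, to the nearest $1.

Annual interest = 4.7% × $5,655,000 = $265,785.00.
With no preferred dividends, EPS = 0 when EBIT exactly covers interest, so the financial break-even EBIT is $265,785.00.

$265,785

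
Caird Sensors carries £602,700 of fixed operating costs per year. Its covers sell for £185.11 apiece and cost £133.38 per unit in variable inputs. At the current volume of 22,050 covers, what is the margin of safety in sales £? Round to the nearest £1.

Contribution margin per unit = £185.11 − £133.38 = £51.73. Break-even units = £602,700 ÷ £51.73 = 11,650.88; break-even revenue = 11,650.88 × £185.11 = £2,156,694.32.
Current sales = 22,050 × £185.11 = £4,081,675.50.
Margin of safety = £4,081,675.50 − £2,156,694.32 = £1,924,981.

£1,924,981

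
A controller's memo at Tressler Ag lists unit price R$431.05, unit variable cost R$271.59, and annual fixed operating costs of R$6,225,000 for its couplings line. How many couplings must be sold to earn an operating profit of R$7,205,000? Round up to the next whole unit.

84,222 couplings

Each unit contributes R$431.05 − R$271.59 = R$159.46.
Required volume = (fixed costs + target profit) ÷ CM = (R$6,225,000 + R$7,205,000) ÷ R$159.46 = 84,221.75, so 84,222 couplings.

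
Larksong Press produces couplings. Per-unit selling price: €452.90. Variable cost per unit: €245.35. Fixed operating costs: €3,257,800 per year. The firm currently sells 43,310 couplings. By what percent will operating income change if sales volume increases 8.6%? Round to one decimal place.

Contribution at this volume is 43,310 × €207.55 = €8,988,990.50.
Operating income = contribution − fixed costs = €8,988,990.50 − €3,257,800 = €5,731,190.50.
DOL = contribution ÷ EBIT = €8,988,990.50 ÷ €5,731,190.50 = 1.5684.
So EBIT moves 1.5684 × (+8.6%) = +13.5%.

+13.5%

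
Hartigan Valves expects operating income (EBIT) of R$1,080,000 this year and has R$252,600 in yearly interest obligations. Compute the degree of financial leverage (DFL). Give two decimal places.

1.31

Interest = R$252,600.00.
DFL = EBIT ÷ (EBIT − I) = R$1,080,000 ÷ (R$1,080,000 − R$252,600.00) = R$1,080,000 ÷ R$827,400.00 = 1.3053.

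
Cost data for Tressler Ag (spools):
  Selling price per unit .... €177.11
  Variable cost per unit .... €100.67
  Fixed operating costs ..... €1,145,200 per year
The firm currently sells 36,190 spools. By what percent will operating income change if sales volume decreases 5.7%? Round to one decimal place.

Contribution at this volume is 36,190 × €76.44 = €2,766,363.60.
Subtracting fixed costs: EBIT = €2,766,363.60 − €1,145,200 = €1,621,163.60.
Degree of operating leverage = €2,766,363.60 / €1,621,163.60 = 1.7064.
%ΔEBIT = DOL × %ΔSales = 1.7064 × -5.7% = -9.7%.

-9.7%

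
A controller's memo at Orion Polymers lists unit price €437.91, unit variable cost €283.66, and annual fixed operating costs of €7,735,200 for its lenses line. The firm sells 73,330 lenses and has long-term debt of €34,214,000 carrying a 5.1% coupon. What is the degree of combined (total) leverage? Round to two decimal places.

6.18

At 73,330 units, contribution = 73,330 × €154.25 = €11,311,152.50.
Subtracting fixed costs: EBIT = €11,311,152.50 − €7,735,200 = €3,575,952.50. Interest = €1,744,914.00.
DOL = €11,311,152.50 ÷ €3,575,952.50 = 3.1631; DFL = €3,575,952.50 ÷ €1,831,038.50 = 1.9530.
Combined leverage = 3.1631 × 1.9530 = 6.1775.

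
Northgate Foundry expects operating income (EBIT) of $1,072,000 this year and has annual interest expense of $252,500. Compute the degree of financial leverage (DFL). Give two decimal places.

Interest = $252,500.00.
Degree of financial leverage = EBIT / (EBIT − interest) = $1,072,000 / $819,500.00 = 1.3081.

1.31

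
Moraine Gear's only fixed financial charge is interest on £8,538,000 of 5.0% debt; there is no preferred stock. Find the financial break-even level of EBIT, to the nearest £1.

Annual interest = 5.0% × £8,538,000 = £426,900.00.
With no preferred dividends, EPS = 0 when EBIT exactly covers interest, so the financial break-even EBIT is £426,900.00.

£426,900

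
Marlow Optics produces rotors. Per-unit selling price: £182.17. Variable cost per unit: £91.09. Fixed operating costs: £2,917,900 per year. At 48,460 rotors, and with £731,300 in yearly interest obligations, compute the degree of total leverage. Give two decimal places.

At 48,460 units, contribution = 48,460 × £91.08 = £4,413,736.80.
Operating income = contribution − fixed costs = £4,413,736.80 − £2,917,900 = £1,495,836.80. Interest = £731,300.00, so EBIT − I = £764,536.80.
DCL = contribution ÷ (EBIT − I) = £4,413,736.80 ÷ £764,536.80 = 5.7731.

5.77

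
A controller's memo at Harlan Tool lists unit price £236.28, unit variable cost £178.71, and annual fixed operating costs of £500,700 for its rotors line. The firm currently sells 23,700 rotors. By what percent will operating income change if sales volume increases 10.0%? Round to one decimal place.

+15.8%

Contribution at this volume is 23,700 × £57.57 = £1,364,409.00.
Operating income = contribution − fixed costs = £1,364,409.00 − £500,700 = £863,709.00.
DOL = contribution ÷ EBIT = £1,364,409.00 ÷ £863,709.00 = 1.5797.
%ΔEBIT = DOL × %ΔSales = 1.5797 × +10.0% = +15.8%.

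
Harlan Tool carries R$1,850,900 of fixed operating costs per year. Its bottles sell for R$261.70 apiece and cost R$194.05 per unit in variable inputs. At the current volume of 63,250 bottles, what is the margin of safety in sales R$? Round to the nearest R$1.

Unit CM = price − variable cost = R$261.70 − R$194.05 = R$67.65. Break-even units = R$1,850,900 ÷ R$67.65 = 27,359.94; break-even revenue = 27,359.94 × R$261.70 = R$7,160,096.53.
Current sales = 63,250 × R$261.70 = R$16,552,525.00.
Margin of safety = R$16,552,525.00 − R$7,160,096.53 = R$9,392,428.

R$9,392,428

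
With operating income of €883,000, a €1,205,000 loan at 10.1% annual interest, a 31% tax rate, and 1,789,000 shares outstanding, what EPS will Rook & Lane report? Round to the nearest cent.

Interest = €121,705.00, so EBT = €883,000 − €121,705.00 = €761,295.00.
Net income = €761,295.00 × (1 − 0.31) = €525,293.55.
Per share: €525,293.55 / 1,789,000 shares = €0.29.

€0.29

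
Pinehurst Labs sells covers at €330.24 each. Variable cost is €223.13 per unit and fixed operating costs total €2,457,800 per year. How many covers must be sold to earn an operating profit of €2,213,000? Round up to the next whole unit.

43,608 covers

Contribution margin per unit = €330.24 − €223.13 = €107.11.
Need Q such that Q × €107.11 − €2,457,800 = €2,213,000, i.e. Q = €4,670,800 / €107.11 = 43,607.51 → 43,608.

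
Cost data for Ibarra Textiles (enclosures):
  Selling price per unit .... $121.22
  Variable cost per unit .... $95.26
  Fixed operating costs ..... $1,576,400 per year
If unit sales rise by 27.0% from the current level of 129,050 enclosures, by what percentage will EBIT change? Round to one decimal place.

+51.0%

Contribution at this volume is 129,050 × $25.96 = $3,350,138.00.
Operating income = contribution − fixed costs = $3,350,138.00 − $1,576,400 = $1,773,738.00.
DOL = contribution ÷ EBIT = $3,350,138.00 ÷ $1,773,738.00 = 1.8887.
Operating income changes by 1.8887 × +27.0% = +51.0%.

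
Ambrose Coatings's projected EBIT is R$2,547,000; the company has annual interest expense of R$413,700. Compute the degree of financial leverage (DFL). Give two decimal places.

Interest = R$413,700.00.
DFL = EBIT ÷ (EBIT − I) = R$2,547,000 ÷ (R$2,547,000 − R$413,700.00) = R$2,547,000 ÷ R$2,133,300.00 = 1.1939.

1.19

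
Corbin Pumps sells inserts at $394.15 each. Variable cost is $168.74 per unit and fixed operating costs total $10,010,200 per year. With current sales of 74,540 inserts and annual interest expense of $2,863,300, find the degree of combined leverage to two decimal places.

4.28

Contribution at this volume is 74,540 × $225.41 = $16,802,061.40.
Operating income = contribution − fixed costs = $16,802,061.40 − $10,010,200 = $6,791,861.40. Interest = $2,863,300.00.
DOL = $16,802,061.40 ÷ $6,791,861.40 = 2.4739; DFL = $6,791,861.40 ÷ $3,928,561.40 = 1.7288.
Combined leverage = 2.4739 × 1.7288 = 4.2769.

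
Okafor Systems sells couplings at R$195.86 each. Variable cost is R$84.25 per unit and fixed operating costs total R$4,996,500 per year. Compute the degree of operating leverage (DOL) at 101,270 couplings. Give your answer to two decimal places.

1.79

Total contribution margin = 101,270 × R$111.61 = R$11,302,744.70.
Subtracting fixed costs: EBIT = R$11,302,744.70 − R$4,996,500 = R$6,306,244.70.
So DOL = total CM / EBIT = R$11,302,744.70 / R$6,306,244.70 = 1.7923.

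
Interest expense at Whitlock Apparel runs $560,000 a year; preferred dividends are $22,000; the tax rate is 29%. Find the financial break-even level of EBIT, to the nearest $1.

$590,986

Grossing the preferred dividend up to pre-tax terms: $22,000 / (1 − 0.29) = $30,985.92.
EPS = 0 when EBIT covers interest plus the pre-tax preferred burden: $560,000 + $30,985.92 = $590,985.92.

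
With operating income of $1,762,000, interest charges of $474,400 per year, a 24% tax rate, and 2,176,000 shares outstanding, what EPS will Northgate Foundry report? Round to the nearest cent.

$0.45

Pre-tax income = $1,762,000 − $474,400.00 = $1,287,600.00.
After tax at 24%: net income = $1,287,600.00 × 0.76 = $978,576.00.
Per share: $978,576.00 / 2,176,000 shares = $0.45.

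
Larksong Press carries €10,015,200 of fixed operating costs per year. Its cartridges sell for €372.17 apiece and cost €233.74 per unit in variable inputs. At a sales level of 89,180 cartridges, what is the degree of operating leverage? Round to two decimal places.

Total contribution margin = 89,180 × €138.43 = €12,345,187.40.
Subtracting fixed costs: EBIT = €12,345,187.40 − €10,015,200 = €2,329,987.40.
DOL = contribution ÷ EBIT = €12,345,187.40 ÷ €2,329,987.40 = 5.2984.

5.30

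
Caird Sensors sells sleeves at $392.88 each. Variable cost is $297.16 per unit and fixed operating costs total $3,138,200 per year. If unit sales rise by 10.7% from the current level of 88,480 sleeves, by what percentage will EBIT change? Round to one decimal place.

+17.0%

At 88,480 units, contribution = 88,480 × $95.72 = $8,469,305.60.
EBIT = $8,469,305.60 − $3,138,200 = $5,331,105.60.
Degree of operating leverage = $8,469,305.60 / $5,331,105.60 = 1.5887.
Operating income changes by 1.5887 × +10.7% = +17.0%.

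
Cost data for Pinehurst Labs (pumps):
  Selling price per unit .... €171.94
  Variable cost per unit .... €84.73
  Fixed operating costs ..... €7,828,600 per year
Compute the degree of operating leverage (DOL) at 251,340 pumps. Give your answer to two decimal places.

1.56

Total contribution margin = 251,340 × €87.21 = €21,919,361.40.
EBIT = €21,919,361.40 − €7,828,600 = €14,090,761.40.
So DOL = total CM / EBIT = €21,919,361.40 / €14,090,761.40 = 1.5556.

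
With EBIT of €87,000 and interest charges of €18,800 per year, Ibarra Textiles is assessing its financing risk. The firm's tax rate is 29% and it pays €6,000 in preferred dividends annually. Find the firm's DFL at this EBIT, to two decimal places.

1.46

Annual interest charges come to €18,800.00.
Preferred dividends grossed up pre-tax: €6,000 / (1 − 0.29) = €8,450.70.
DFL = EBIT ÷ [EBIT − I − D_p/(1−t)] = €87,000 ÷ [€87,000 − €18,800.00 − €8,450.70] = €87,000 ÷ €59,749.30 = 1.4561.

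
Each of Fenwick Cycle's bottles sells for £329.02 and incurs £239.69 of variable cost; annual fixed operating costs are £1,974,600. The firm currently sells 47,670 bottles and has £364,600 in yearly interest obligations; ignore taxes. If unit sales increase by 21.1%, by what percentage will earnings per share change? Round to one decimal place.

At 47,670 units, contribution = 47,670 × £89.33 = £4,258,361.10.
Subtracting fixed costs: EBIT = £4,258,361.10 − £1,974,600 = £2,283,761.10.
After interest of £364,600.00, pre-tax earnings = £1,919,161.10.
DCL = total CM / (EBIT − I) = £4,258,361.10 / £1,919,161.10 = 2.2189.
%ΔEPS = DCL × %ΔSales = 2.2189 × +21.1% = +46.8%.

+46.8%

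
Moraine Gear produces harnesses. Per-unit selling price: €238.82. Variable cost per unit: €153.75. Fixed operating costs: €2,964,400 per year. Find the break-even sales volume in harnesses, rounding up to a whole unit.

34,847 harnesses

Each unit contributes €238.82 − €153.75 = €85.07.
Break-even Q = €2,964,400 / €85.07 = 34,846.60 → 34,847 harnesses.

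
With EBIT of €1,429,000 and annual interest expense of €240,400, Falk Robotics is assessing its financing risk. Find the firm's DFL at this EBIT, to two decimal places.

1.20

Interest = €240,400.00.
DFL = EBIT ÷ (EBIT − I) = €1,429,000 ÷ (€1,429,000 − €240,400.00) = €1,429,000 ÷ €1,188,600.00 = 1.2023.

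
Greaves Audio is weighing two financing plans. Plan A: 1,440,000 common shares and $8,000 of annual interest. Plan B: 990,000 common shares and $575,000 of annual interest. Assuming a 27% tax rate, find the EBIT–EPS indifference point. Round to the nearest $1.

$1,822,400

Set EPS_A = EPS_B: (EBIT − $8,000)(1 − 0.27) ÷ 1,440,000 = (EBIT − $575,000)(1 − 0.27) ÷ 990,000.
The (1 − t) factor cancels: (EBIT − 8,000) × 990,000 = (EBIT − 575,000) × 1,440,000.
Solving, EBIT = (575,000·1,440,000 − 8,000·990,000) / (1,440,000 − 990,000) = 820,080,000,000 / 450,000 = 1,822,400.00.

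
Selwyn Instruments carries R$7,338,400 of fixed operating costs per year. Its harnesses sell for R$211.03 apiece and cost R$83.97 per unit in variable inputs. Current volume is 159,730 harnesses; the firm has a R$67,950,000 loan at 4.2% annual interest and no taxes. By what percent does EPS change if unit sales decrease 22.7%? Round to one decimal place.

-45.6%

Total contribution margin = 159,730 × R$127.06 = R$20,295,293.80.
EBIT = R$20,295,293.80 − R$7,338,400 = R$12,956,893.80.
After interest of R$2,853,900.00, pre-tax earnings = R$10,102,993.80.
Degree of combined leverage = contribution ÷ (EBIT − I) = R$20,295,293.80 ÷ R$10,102,993.80 = 2.0088.
EPS therefore changes by 2.0088 × (-22.7%) = -45.6%.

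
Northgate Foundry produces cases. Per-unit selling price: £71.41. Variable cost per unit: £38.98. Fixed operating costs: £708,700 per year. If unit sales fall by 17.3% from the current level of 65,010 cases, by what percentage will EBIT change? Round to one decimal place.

-26.1%

At 65,010 units, contribution = 65,010 × £32.43 = £2,108,274.30.
EBIT = £2,108,274.30 − £708,700 = £1,399,574.30.
DOL = contribution ÷ EBIT = £2,108,274.30 ÷ £1,399,574.30 = 1.5064.
Operating income changes by 1.5064 × -17.3% = -26.1%.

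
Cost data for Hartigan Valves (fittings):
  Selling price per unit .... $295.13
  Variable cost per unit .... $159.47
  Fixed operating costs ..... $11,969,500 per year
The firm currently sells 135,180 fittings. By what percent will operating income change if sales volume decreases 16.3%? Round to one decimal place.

-46.9%

At 135,180 units, contribution = 135,180 × $135.66 = $18,338,518.80.
Subtracting fixed costs: EBIT = $18,338,518.80 − $11,969,500 = $6,369,018.80.
Degree of operating leverage = $18,338,518.80 / $6,369,018.80 = 2.8793.
%ΔEBIT = DOL × %ΔSales = 2.8793 × -16.3% = -46.9%.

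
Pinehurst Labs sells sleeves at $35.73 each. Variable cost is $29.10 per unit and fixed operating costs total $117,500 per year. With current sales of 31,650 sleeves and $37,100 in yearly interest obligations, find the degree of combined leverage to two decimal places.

Total contribution margin = 31,650 × $6.63 = $209,839.50.
Subtracting fixed costs: EBIT = $209,839.50 − $117,500 = $92,339.50. Interest = $37,100.00, so EBIT − I = $55,239.50.
DCL = contribution ÷ (EBIT − I) = $209,839.50 ÷ $55,239.50 = 3.7987.

3.80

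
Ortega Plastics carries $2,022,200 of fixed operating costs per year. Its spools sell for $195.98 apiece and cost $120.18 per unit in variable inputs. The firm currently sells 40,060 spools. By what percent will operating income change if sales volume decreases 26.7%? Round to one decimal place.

Contribution at this volume is 40,060 × $75.80 = $3,036,548.00.
EBIT = $3,036,548.00 − $2,022,200 = $1,014,348.00.
So DOL = total CM / EBIT = $3,036,548.00 / $1,014,348.00 = 2.9936.
Operating income changes by 2.9936 × -26.7% = -79.9%.

-79.9%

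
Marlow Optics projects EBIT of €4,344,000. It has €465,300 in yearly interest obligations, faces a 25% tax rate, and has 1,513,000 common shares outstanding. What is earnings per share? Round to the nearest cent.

Interest = €465,300.00, so EBT = €4,344,000 − €465,300.00 = €3,878,700.00.
After tax at 25%: net income = €3,878,700.00 × 0.75 = €2,909,025.00.
Per share: €2,909,025.00 / 1,513,000 shares = €1.92.

€1.92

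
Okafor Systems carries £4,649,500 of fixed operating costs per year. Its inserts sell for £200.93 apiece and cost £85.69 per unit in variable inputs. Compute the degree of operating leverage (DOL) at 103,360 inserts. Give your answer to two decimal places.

Total contribution margin = 103,360 × £115.24 = £11,911,206.40.
EBIT = £11,911,206.40 − £4,649,500 = £7,261,706.40.
Degree of operating leverage = £11,911,206.40 / £7,261,706.40 = 1.6403.

1.64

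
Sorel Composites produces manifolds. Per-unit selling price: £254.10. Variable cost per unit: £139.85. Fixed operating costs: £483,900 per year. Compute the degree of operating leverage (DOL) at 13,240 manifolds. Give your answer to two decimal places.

1.47

Contribution at this volume is 13,240 × £114.25 = £1,512,670.00.
Operating income = contribution − fixed costs = £1,512,670.00 − £483,900 = £1,028,770.00.
So DOL = total CM / EBIT = £1,512,670.00 / £1,028,770.00 = 1.4704.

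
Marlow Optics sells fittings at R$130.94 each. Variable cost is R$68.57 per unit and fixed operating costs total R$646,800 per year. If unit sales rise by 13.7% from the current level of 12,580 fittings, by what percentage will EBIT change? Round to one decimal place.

+78.0%

Total contribution margin = 12,580 × R$62.37 = R$784,614.60.
Subtracting fixed costs: EBIT = R$784,614.60 − R$646,800 = R$137,814.60.
So DOL = total CM / EBIT = R$784,614.60 / R$137,814.60 = 5.6933.
Operating income changes by 5.6933 × +13.7% = +78.0%.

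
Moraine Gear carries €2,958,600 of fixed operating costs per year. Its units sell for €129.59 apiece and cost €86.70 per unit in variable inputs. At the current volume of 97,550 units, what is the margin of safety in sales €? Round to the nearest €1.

€3,702,242

Contribution margin per unit = €129.59 − €86.70 = €42.89. Break-even units = €2,958,600 ÷ €42.89 = 68,981.11; break-even revenue = 68,981.11 × €129.59 = €8,939,262.63.
Actual sales revenue = 97,550 × €129.59 = €12,641,504.50.
Margin of safety = €12,641,504.50 − €8,939,262.63 = €3,702,242.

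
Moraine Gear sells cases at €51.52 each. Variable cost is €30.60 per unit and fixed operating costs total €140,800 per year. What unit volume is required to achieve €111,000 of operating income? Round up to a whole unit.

Each unit contributes €51.52 − €30.60 = €20.92.
Units = (FC + target) / CM = (€140,800 + €111,000) / €20.92 = 12,036.33, so 12,037 cases.

12,037 cases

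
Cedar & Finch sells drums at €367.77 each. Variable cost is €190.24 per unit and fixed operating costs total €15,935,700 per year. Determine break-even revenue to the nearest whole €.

€33,012,293

CM per unit = €367.77 − €190.24 = €177.53; CM ratio = €177.53 / €367.77 = 0.4827.
Break-even sales = FC ÷ CM ratio = €15,935,700 × €367.77 / €177.53 = €33,012,293.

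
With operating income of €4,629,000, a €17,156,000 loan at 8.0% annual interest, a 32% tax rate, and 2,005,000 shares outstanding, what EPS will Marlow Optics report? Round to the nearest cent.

€1.10

Pre-tax income = €4,629,000 − €1,372,480.00 = €3,256,520.00.
Net income = €3,256,520.00 × (1 − 0.32) = €2,214,433.60.
EPS = €2,214,433.60 ÷ 2,005,000 = €1.10.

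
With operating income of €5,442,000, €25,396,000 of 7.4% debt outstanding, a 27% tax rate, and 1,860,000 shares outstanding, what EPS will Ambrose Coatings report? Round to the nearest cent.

Pre-tax income = €5,442,000 − €1,879,304.00 = €3,562,696.00.
After tax at 27%: net income = €3,562,696.00 × 0.73 = €2,600,768.08.
Per share: €2,600,768.08 / 1,860,000 shares = €1.40.

€1.40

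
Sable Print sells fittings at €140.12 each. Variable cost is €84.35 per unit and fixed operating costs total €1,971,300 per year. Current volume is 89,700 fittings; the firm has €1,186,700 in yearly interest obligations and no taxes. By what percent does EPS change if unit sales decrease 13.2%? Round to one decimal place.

Contribution at this volume is 89,700 × €55.77 = €5,002,569.00.
Operating income = contribution − fixed costs = €5,002,569.00 − €1,971,300 = €3,031,269.00.
After interest of €1,186,700.00, pre-tax earnings = €1,844,569.00.
Degree of combined leverage = contribution ÷ (EBIT − I) = €5,002,569.00 ÷ €1,844,569.00 = 2.7121.
EPS therefore changes by 2.7121 × (-13.2%) = -35.8%.

-35.8%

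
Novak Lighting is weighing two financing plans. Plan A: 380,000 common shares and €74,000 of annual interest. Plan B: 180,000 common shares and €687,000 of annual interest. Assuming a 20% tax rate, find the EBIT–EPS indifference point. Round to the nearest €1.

At indifference, (EBIT − 74,000)(1 − t)/380,000 = (EBIT − 687,000)(1 − t)/180,000.
Cancelling (1 − t) and cross-multiplying: 180,000·(EBIT − 74,000) = 380,000·(EBIT − 687,000).
Solving, EBIT = (687,000·380,000 − 74,000·180,000) / (380,000 − 180,000) = 247,740,000,000 / 200,000 = 1,238,700.00.

€1,238,700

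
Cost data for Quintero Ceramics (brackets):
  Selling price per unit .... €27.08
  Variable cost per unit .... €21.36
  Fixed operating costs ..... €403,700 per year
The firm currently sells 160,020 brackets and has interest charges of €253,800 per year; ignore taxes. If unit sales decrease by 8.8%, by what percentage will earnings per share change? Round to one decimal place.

-31.2%

At 160,020 units, contribution = 160,020 × €5.72 = €915,314.40.
Subtracting fixed costs: EBIT = €915,314.40 − €403,700 = €511,614.40.
Interest = €253,800.00, so EBIT − I = €257,814.40.
DCL = total CM / (EBIT − I) = €915,314.40 / €257,814.40 = 3.5503.
EPS therefore changes by 3.5503 × (-8.8%) = -31.2%.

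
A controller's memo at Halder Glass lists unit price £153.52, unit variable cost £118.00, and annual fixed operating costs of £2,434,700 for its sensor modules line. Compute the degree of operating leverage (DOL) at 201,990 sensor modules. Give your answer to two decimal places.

At 201,990 units, contribution = 201,990 × £35.52 = £7,174,684.80.
Operating income = contribution − fixed costs = £7,174,684.80 − £2,434,700 = £4,739,984.80.
DOL = contribution ÷ EBIT = £7,174,684.80 ÷ £4,739,984.80 = 1.5137.

1.51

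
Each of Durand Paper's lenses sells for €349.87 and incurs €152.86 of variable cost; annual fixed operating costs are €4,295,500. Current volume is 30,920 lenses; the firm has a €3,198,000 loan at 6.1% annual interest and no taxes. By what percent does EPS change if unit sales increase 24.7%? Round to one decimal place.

+94.0%

Contribution at this volume is 30,920 × €197.01 = €6,091,549.20.
EBIT = €6,091,549.20 − €4,295,500 = €1,796,049.20.
Interest = €195,078.00, so EBIT − I = €1,600,971.20.
DCL = total CM / (EBIT − I) = €6,091,549.20 / €1,600,971.20 = 3.8049.
%ΔEPS = DCL × %ΔSales = 3.8049 × +24.7% = +94.0%.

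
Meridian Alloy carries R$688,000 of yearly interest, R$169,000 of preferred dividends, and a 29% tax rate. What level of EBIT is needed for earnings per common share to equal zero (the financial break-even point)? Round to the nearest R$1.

R$926,028

Preferred dividends are paid after tax, so their pre-tax equivalent is R$169,000 ÷ (1 − 0.29) = R$238,028.17.
Financial break-even EBIT = interest + D_p ÷ (1 − t) = R$688,000 + R$238,028.17 = R$926,028.17.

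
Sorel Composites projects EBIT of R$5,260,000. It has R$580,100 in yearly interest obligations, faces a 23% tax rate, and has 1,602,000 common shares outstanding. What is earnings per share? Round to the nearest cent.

Interest = R$580,100.00, so EBT = R$5,260,000 − R$580,100.00 = R$4,679,900.00.
After tax at 23%: net income = R$4,679,900.00 × 0.77 = R$3,603,523.00.
EPS = R$3,603,523.00 ÷ 1,602,000 = R$2.25.

R$2.25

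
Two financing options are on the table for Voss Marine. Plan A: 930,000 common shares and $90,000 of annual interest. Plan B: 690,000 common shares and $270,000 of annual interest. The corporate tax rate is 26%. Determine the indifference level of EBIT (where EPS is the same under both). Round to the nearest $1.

Set EPS_A = EPS_B: (EBIT − $90,000)(1 − 0.26) ÷ 930,000 = (EBIT − $270,000)(1 − 0.26) ÷ 690,000.
The (1 − t) factor cancels: (EBIT − 90,000) × 690,000 = (EBIT − 270,000) × 930,000.
EBIT × (930,000 − 690,000) = 270,000 × 930,000 − 90,000 × 690,000 = 189,000,000,000, so EBIT = 189,000,000,000 ÷ 240,000 = 787,500.00.

$787,500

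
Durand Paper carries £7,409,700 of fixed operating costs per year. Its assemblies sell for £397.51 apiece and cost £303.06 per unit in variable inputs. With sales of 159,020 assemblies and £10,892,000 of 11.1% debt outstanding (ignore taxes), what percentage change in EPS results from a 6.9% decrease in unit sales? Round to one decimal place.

Contribution at this volume is 159,020 × £94.45 = £15,019,439.00.
Operating income = contribution − fixed costs = £15,019,439.00 − £7,409,700 = £7,609,739.00.
Interest = £1,209,012.00, so EBIT − I = £6,400,727.00.
DCL = total CM / (EBIT − I) = £15,019,439.00 / £6,400,727.00 = 2.3465.
%ΔEPS = DCL × %ΔSales = 2.3465 × -6.9% = -16.2%.

-16.2%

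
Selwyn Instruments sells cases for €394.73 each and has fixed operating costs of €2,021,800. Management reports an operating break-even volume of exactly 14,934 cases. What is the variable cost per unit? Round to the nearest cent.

At break-even, FC = Q × (P − VC), so P − VC = €2,021,800 ÷ 14,934 = €135.3823.
Hence VC = price − CM = €394.73 − €135.3823 = €259.35.

€259.35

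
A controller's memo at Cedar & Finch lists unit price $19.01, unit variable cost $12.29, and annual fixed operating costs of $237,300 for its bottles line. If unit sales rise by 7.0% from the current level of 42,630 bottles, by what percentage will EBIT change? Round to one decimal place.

At 42,630 units, contribution = 42,630 × $6.72 = $286,473.60.
Operating income = contribution − fixed costs = $286,473.60 − $237,300 = $49,173.60.
So DOL = total CM / EBIT = $286,473.60 / $49,173.60 = 5.8258.
%ΔEBIT = DOL × %ΔSales = 5.8258 × +7.0% = +40.8%.

+40.8%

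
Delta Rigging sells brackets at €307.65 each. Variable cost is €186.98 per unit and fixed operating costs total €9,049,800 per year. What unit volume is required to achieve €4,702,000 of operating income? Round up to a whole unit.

113,963 brackets

Contribution margin per unit = €307.65 − €186.98 = €120.67.
Required volume = (fixed costs + target profit) ÷ CM = (€9,049,800 + €4,702,000) ÷ €120.67 = 113,962.05, so 113,963 brackets.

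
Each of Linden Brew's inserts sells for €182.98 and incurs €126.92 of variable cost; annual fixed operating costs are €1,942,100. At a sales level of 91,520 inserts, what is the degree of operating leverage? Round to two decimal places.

1.61

Contribution at this volume is 91,520 × €56.06 = €5,130,611.20.
EBIT = €5,130,611.20 − €1,942,100 = €3,188,511.20.
So DOL = total CM / EBIT = €5,130,611.20 / €3,188,511.20 = 1.6091.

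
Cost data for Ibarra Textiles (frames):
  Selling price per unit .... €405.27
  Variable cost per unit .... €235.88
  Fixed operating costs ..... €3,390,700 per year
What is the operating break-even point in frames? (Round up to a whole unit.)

20,018 frames

Unit CM = price − variable cost = €405.27 − €235.88 = €169.39.
Break-even Q = €3,390,700 / €169.39 = 20,017.12 → 20,018 frames.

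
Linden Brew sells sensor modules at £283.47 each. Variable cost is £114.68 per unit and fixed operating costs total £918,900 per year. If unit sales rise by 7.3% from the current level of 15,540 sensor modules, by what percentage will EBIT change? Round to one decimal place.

+11.2%

At 15,540 units, contribution = 15,540 × £168.79 = £2,622,996.60.
Operating income = contribution − fixed costs = £2,622,996.60 − £918,900 = £1,704,096.60.
DOL = contribution ÷ EBIT = £2,622,996.60 ÷ £1,704,096.60 = 1.5392.
Operating income changes by 1.5392 × +7.3% = +11.2%.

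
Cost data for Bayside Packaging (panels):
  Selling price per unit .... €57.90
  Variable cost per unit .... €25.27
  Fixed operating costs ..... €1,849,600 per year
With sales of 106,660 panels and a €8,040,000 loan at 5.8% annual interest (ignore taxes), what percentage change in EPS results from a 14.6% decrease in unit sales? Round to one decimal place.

Total contribution margin = 106,660 × €32.63 = €3,480,315.80.
Operating income = contribution − fixed costs = €3,480,315.80 − €1,849,600 = €1,630,715.80.
After interest of €466,320.00, pre-tax earnings = €1,164,395.80.
Degree of combined leverage = contribution ÷ (EBIT − I) = €3,480,315.80 ÷ €1,164,395.80 = 2.9889.
%ΔEPS = DCL × %ΔSales = 2.9889 × -14.6% = -43.6%.

-43.6%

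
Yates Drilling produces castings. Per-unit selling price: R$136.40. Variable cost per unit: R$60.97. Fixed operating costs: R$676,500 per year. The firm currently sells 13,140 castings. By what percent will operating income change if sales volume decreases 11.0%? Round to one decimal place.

Total contribution margin = 13,140 × R$75.43 = R$991,150.20.
Subtracting fixed costs: EBIT = R$991,150.20 − R$676,500 = R$314,650.20.
DOL = contribution ÷ EBIT = R$991,150.20 ÷ R$314,650.20 = 3.1500.
Operating income changes by 3.1500 × -11.0% = -34.7%.

-34.7%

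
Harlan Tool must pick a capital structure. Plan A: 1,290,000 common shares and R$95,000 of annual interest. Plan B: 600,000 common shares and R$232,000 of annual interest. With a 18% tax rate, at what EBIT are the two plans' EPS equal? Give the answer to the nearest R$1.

R$351,130

Set EPS_A = EPS_B: (EBIT − R$95,000)(1 − 0.18) ÷ 1,290,000 = (EBIT − R$232,000)(1 − 0.18) ÷ 600,000.
Cancelling (1 − t) and cross-multiplying: 600,000·(EBIT − 95,000) = 1,290,000·(EBIT − 232,000).
Solving, EBIT = (232,000·1,290,000 − 95,000·600,000) / (1,290,000 − 600,000) = 242,280,000,000 / 690,000 = 351,130.43.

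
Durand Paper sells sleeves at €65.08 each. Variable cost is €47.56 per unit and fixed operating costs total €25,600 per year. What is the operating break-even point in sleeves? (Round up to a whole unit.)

1,462 sleeves

Unit CM = price − variable cost = €65.08 − €47.56 = €17.52.
Break-even Q = €25,600 / €17.52 = 1,461.19 → 1,462 sleeves.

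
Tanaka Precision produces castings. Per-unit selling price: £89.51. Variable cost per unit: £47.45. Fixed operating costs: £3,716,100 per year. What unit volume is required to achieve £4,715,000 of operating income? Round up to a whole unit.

Contribution margin per unit = £89.51 − £47.45 = £42.06.
Need Q such that Q × £42.06 − £3,716,100 = £4,715,000, i.e. Q = £8,431,100 / £42.06 = 200,454.11 → 200,455.

200,455 castings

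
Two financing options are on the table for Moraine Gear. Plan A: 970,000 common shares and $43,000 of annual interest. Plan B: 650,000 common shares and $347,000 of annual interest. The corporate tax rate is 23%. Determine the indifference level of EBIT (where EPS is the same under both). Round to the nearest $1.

Set EPS_A = EPS_B: (EBIT − $43,000)(1 − 0.23) ÷ 970,000 = (EBIT − $347,000)(1 − 0.23) ÷ 650,000.
The (1 − t) factor cancels: (EBIT − 43,000) × 650,000 = (EBIT − 347,000) × 970,000.
EBIT × (970,000 − 650,000) = 347,000 × 970,000 − 43,000 × 650,000 = 308,640,000,000, so EBIT = 308,640,000,000 ÷ 320,000 = 964,500.00.

$964,500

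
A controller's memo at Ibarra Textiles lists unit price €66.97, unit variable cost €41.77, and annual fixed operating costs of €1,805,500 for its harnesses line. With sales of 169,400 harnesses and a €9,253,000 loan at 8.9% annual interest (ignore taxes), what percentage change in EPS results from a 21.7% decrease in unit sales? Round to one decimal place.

At 169,400 units, contribution = 169,400 × €25.20 = €4,268,880.00.
Subtracting fixed costs: EBIT = €4,268,880.00 − €1,805,500 = €2,463,380.00.
Interest = €823,517.00, so EBIT − I = €1,639,863.00.
DCL = total CM / (EBIT − I) = €4,268,880.00 / €1,639,863.00 = 2.6032.
%ΔEPS = DCL × %ΔSales = 2.6032 × -21.7% = -56.5%.

-56.5%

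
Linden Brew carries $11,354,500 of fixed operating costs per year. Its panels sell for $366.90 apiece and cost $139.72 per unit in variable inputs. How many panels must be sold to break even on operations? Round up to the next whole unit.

Each unit contributes $366.90 − $139.72 = $227.18.
Units to break even: $11,354,500 ÷ $227.18 = 49,980.19, rounded up to 49,981.

49,981 panels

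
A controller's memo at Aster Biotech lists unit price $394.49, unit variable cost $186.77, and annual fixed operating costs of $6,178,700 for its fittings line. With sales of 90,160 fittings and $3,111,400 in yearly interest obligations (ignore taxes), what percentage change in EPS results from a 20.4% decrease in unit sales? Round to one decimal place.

-40.5%

At 90,160 units, contribution = 90,160 × $207.72 = $18,728,035.20.
EBIT = $18,728,035.20 − $6,178,700 = $12,549,335.20.
Interest = $3,111,400.00, so EBIT − I = $9,437,935.20.
Degree of combined leverage = contribution ÷ (EBIT − I) = $18,728,035.20 ÷ $9,437,935.20 = 1.9843.
%ΔEPS = DCL × %ΔSales = 1.9843 × -20.4% = -40.5%.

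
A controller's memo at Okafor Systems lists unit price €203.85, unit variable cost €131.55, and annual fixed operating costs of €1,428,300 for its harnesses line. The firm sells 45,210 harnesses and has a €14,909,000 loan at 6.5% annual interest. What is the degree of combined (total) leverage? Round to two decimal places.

Contribution at this volume is 45,210 × €72.30 = €3,268,683.00.
Operating income = contribution − fixed costs = €3,268,683.00 − €1,428,300 = €1,840,383.00. Interest = €969,085.00, so EBIT − I = €871,298.00.
DCL = contribution ÷ (EBIT − I) = €3,268,683.00 ÷ €871,298.00 = 3.7515.

3.75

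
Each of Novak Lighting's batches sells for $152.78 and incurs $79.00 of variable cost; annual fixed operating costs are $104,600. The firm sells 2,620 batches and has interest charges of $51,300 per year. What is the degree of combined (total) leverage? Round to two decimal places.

5.17

Total contribution margin = 2,620 × $73.78 = $193,303.60.
EBIT = $193,303.60 − $104,600 = $88,703.60. Interest = $51,300.00.
DOL = $193,303.60 ÷ $88,703.60 = 2.1792; DFL = $88,703.60 ÷ $37,403.60 = 2.3715.
DCL = DOL × DFL = 2.1792 × 2.3715 = 5.1680.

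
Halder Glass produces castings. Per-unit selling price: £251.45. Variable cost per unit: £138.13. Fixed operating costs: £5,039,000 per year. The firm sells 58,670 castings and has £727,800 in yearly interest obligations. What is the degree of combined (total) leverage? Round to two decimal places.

At 58,670 units, contribution = 58,670 × £113.32 = £6,648,484.40.
Operating income = contribution − fixed costs = £6,648,484.40 − £5,039,000 = £1,609,484.40. Interest = £727,800.00, so EBIT − I = £881,684.40.
Degree of total leverage = total CM / (EBIT − interest) = £6,648,484.40 / £881,684.40 = 7.5407.

7.54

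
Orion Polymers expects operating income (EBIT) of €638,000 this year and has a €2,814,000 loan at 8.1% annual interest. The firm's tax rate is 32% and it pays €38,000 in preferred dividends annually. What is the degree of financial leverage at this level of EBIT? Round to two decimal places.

Interest = €227,934.00.
Preferred dividends grossed up pre-tax: €38,000 / (1 − 0.32) = €55,882.35.
DFL = EBIT ÷ [EBIT − I − D_p/(1−t)] = €638,000 ÷ [€638,000 − €227,934.00 − €55,882.35] = €638,000 ÷ €354,183.65 = 1.8013.

1.80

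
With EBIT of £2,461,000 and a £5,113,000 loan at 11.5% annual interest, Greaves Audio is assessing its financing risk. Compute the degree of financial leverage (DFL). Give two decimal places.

1.31

Annual interest charges come to £587,995.00.
Degree of financial leverage = EBIT / (EBIT − interest) = £2,461,000 / £1,873,005.00 = 1.3139.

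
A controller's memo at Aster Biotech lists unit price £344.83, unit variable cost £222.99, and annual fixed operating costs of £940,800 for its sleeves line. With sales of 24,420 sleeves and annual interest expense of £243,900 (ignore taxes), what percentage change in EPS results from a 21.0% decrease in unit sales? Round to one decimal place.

At 24,420 units, contribution = 24,420 × £121.84 = £2,975,332.80.
EBIT = £2,975,332.80 − £940,800 = £2,034,532.80.
Interest = £243,900.00, so EBIT − I = £1,790,632.80.
DCL = total CM / (EBIT − I) = £2,975,332.80 / £1,790,632.80 = 1.6616.
%ΔEPS = DCL × %ΔSales = 1.6616 × -21.0% = -34.9%.

-34.9%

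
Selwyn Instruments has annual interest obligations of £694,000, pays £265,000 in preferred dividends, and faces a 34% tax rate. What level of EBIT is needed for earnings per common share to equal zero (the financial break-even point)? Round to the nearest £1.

Grossing the preferred dividend up to pre-tax terms: £265,000 / (1 − 0.34) = £401,515.15.
Financial break-even EBIT = interest + D_p ÷ (1 − t) = £694,000 + £401,515.15 = £1,095,515.15.

£1,095,515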